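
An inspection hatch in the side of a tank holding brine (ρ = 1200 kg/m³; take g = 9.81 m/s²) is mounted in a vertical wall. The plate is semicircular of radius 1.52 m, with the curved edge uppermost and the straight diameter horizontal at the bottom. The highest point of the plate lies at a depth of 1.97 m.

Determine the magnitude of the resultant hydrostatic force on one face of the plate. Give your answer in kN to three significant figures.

F ≈ 122 kN

γ = ρg = 1200 × 9.81 / 1000 = 11.772 kN/m³.
The centroid lies 4r/(3π) = 0.645108 m above the diameter, so r − 4r/(3π) = 1.52 − 0.645108 = 0.874892 m below the topmost point, so the centroid depth is h_c = 1.97 + 0.874892 = 2.84489 m.
A = πr²/2 = π × 1.52²/2 = 3.62917 m².
Resultant F = γ·h_c·A = 11.772 × 2.84489 × 3.62917 = 121.541 kN.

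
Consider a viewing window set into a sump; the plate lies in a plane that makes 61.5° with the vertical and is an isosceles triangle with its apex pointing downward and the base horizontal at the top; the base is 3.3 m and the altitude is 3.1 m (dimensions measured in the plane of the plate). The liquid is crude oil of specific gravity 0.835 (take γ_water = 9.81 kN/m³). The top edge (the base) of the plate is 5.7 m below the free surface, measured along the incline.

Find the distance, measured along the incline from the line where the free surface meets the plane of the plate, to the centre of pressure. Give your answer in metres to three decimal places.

y_p = 6.813 m

γ = 0.835 × 9.81 = 8.19135 kN/m³.
The plate makes 61.5° with the vertical, i.e. θ = 90° − 61.5° = 28.5° to the horizontal. Measuring y along the incline from the free-surface line, vertical depth h = y·sinθ with sinθ = 0.477159.
With the apex down, the centroid sits h/3 = 3.1/3 = 1.03333 m below the base (the top edge), so y_c = 5.7 + 1.03333 = 6.73333 m and h_c = 6.73333 × 0.477159 = 3.21287 m.
A = ½ × 3.3 × 3.1 = 5.115 m².
Resultant F = γ·h_c·A = 8.19135 × 3.21287 × 5.115 = 134.615 kN.
I_c = b·h³/36 = 3.3 × 3.1³/36 = 2.73084 m⁴.
Centre of pressure: y_p = y_c + I_c/(y_c·A) = 6.73333 + 2.73084/(6.73333 × 5.115) = 6.73333 + 0.0792904 = 6.81262 m along the plane.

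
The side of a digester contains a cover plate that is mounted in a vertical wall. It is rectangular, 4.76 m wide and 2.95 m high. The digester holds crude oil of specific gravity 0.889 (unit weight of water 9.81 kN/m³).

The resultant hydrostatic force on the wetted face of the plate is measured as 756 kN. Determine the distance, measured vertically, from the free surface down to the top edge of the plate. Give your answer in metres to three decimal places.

d_top ≈ 4.698 m

γ = 0.889 × 9.81 = 8.72109 kN/m³.
A = 4.76 × 2.95 = 14.042 m².
From F = γ·h_c·A, the centroid depth is h_c = 756/(8.72109 × 14.042) = 6.17337 m.
The centroid lies 2.95/2 = 1.475 m below the top edge, so the top edge sits at h_top = 6.17337 − 1.475 = 4.69837 m below the surface.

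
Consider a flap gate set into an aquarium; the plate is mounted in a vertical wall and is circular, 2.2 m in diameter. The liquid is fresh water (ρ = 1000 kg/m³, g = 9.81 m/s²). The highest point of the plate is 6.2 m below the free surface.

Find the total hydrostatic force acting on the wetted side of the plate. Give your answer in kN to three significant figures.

γ = ρg = 1000 × 9.81 = 9810 N/m³ = 9.81 kN/m³.
The centroid is at the centre, 1.1 m below the top of the plate, so the centroid depth is h_c = 6.2 + 1.1 = 7.3 m.
A = π(1.1)² = 3.80133 m².
Resultant F = γ·h_c·A = 9.81 × 7.3 × 3.80133 = 272.225 kN.

F ≈ 272 kN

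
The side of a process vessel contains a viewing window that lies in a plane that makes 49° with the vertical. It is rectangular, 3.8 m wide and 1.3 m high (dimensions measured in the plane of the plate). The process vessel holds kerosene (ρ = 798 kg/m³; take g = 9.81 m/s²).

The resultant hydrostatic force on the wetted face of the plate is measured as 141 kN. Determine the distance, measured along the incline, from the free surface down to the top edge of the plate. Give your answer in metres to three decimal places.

γ = ρg = 798 × 9.81 / 1000 = 7.82838 kN/m³.
A = 3.8 × 1.3 = 4.94 m².
From F = γ·h_c·A, the centroid depth is h_c = 141/(7.82838 × 4.94) = 3.64603 m.
The plate makes 49° with the vertical, i.e. θ = 90° − 49° = 41° to the horizontal. Measuring y along the incline from the free-surface line, vertical depth h = y·sinθ with sinθ = 0.656059.
Along the incline, y_c = h_c/sinθ = 3.64603/0.656059 = 5.55747 m.
The centroid lies 1.3/2 = 0.65 m below the top edge, so the top edge sits at y_top = 5.55747 − 0.65 = 4.90747 m along the incline.

y_top ≈ 4.907 m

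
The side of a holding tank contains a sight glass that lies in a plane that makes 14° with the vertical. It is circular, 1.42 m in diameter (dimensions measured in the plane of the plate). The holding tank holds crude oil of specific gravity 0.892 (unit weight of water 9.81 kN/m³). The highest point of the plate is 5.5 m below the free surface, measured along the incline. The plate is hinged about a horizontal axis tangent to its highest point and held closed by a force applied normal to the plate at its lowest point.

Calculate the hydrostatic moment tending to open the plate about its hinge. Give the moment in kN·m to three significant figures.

γ = 0.892 × 9.81 = 8.75052 kN/m³.
The plate makes 14° with the vertical, i.e. θ = 90° − 14° = 76° to the horizontal. Measuring y along the incline from the free-surface line, vertical depth h = y·sinθ with sinθ = 0.970296.
The centroid is at the centre, 0.71 m below the top of the plate, so y_c = 5.5 + 0.71 = 6.21 m and h_c = 6.21 × 0.970296 = 6.02554 m.
A = π(0.71)² = 1.58368 m².
Resultant F = γ·h_c·A = 8.75052 × 6.02554 × 1.58368 = 83.5021 kN.
I_c = πr⁴/4 = π × 0.71⁴/4 = 0.199583 m⁴.
Centre of pressure: y_p = y_c + I_c/(y_c·A) = 6.21 + 0.199583/(6.21 × 1.58368) = 6.21 + 0.0202939 = 6.23029 m along the plane.
The resultant acts 0.71 + 0.0202939 = 0.730294 m (along the plate) below the hinge at the top edge, so the moment about the hinge is M = F × 0.730294 = 83.5021 × 0.730294 = 60.9811 kN·m.

M ≈ 61.0 kN·m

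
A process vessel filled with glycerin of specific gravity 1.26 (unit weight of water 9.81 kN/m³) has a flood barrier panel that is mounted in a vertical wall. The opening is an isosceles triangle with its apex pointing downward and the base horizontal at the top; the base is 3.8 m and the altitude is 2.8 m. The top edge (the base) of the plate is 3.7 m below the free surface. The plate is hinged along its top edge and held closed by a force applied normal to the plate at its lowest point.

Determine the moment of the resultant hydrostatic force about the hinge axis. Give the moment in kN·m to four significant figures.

γ = 1.26 × 9.81 = 12.3606 kN/m³.
With the apex down, the centroid sits h/3 = 2.8/3 = 0.933333 m below the base (the top edge), so the centroid depth is h_c = 3.7 + 0.933333 = 4.63333 m.
A = ½ × 3.8 × 2.8 = 5.32 m².
Resultant F = γ·h_c·A = 12.3606 × 4.63333 × 5.32 = 304.68 kN.
I_c = b·h³/36 = 3.8 × 2.8³/36 = 2.31716 m⁴.
Centre of pressure: y_p = y_c + I_c/(y_c·A) = 4.63333 + 2.31716/(4.63333 × 5.32) = 4.63333 + 0.094005 = 4.72734 m along the plane.
The resultant acts 0.933333 + 0.094005 = 1.02734 m (along the plate) below the hinge at the top edge, so the moment about the hinge is M = F × 1.02734 = 304.68 × 1.02734 = 313.01 kN·m.

M ≈ 313.0 kN·m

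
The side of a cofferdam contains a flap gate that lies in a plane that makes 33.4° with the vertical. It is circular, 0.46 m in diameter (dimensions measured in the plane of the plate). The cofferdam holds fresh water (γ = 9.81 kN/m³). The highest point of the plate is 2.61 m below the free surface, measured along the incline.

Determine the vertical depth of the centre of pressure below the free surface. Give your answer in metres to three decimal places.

γ = 9.81 kN/m³.
The plate makes 33.4° with the vertical, i.e. θ = 90° − 33.4° = 56.6° to the horizontal. Measuring y along the incline from the free-surface line, vertical depth h = y·sinθ with sinθ = 0.834848.
The centroid is at the centre, 0.23 m below the top of the plate, so y_c = 2.61 + 0.23 = 2.84 m and h_c = 2.84 × 0.834848 = 2.37097 m.
A = π(0.23)² = 0.16619 m².
Resultant F = γ·h_c·A = 9.81 × 2.37097 × 0.16619 = 3.86545 kN.
I_c = πr⁴/4 = π × 0.23⁴/4 = 0.00219787 m⁴.
Centre of pressure: y_p = y_c + I_c/(y_c·A) = 2.84 + 0.00219787/(2.84 × 0.16619) = 2.84 + 0.00465671 = 2.84466 m along the plane.
Vertically, h_p = y_p·sinθ = 2.84466 × 0.834848 = 2.37486 m.

h_p = 2.375 m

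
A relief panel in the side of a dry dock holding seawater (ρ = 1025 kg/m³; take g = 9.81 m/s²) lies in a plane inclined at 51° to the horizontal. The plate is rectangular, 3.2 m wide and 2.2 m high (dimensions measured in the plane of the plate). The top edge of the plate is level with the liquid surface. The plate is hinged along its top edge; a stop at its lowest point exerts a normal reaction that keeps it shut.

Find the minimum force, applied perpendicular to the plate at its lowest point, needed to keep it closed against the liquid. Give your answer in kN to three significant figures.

P ≈ 40.3 kN

γ = ρg = 1025 × 9.81 / 1000 = 10.05525 kN/m³.
Let θ = 51° be the plate's angle to the horizontal; measure y along the incline from where the plane meets the free surface. Vertical depth h = y·sinθ with sinθ = 0.777146.
The centroid lies 2.2/2 = 1.1 m below the top edge, so y_c = 1.1 m and h_c = 1.1 × 0.777146 = 0.854861 m.
A = 3.2 × 2.2 = 7.04 m².
Resultant F = γ·h_c·A = 10.05525 × 0.854861 × 7.04 = 60.5147 kN.
I_c = b·h³/12 = 3.2 × 2.2³/12 = 2.83947 m⁴.
Centre of pressure: y_p = y_c + I_c/(y_c·A) = 1.1 + 2.83947/(1.1 × 7.04) = 1.1 + 0.366667 = 1.46667 m along the plane.
The resultant acts 1.1 + 0.366667 = 1.46667 m (along the plate) below the hinge at the top edge, so the moment about the hinge is M = F × 1.46667 = 60.5147 × 1.46667 = 88.7551 kN·m.
A normal force at the bottom, 2.2 m from the hinge, must supply this moment: P = 88.7551/2.2 = 40.3432 kN.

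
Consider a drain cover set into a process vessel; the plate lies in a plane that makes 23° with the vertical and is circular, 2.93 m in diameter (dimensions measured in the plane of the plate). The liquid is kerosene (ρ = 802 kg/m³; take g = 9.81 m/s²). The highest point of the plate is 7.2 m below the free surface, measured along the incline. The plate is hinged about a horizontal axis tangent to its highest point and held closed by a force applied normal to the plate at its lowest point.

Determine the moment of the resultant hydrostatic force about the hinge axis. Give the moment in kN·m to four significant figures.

γ = ρg = 802 × 9.81 / 1000 = 7.86762 kN/m³.
The plate makes 23° with the vertical, i.e. θ = 90° − 23° = 67° to the horizontal. Measuring y along the incline from the free-surface line, vertical depth h = y·sinθ with sinθ = 0.920505.
The centroid is at the centre, 1.465 m below the top of the plate, so y_c = 7.2 + 1.465 = 8.665 m and h_c = 8.665 × 0.920505 = 7.97618 m.
A = π(1.465)² = 6.74256 m².
Resultant F = γ·h_c·A = 7.86762 × 7.97618 × 6.74256 = 423.12 kN.
I_c = πr⁴/4 = π × 1.465⁴/4 = 3.61777 m⁴.
Centre of pressure: y_p = y_c + I_c/(y_c·A) = 8.665 + 3.61777/(8.665 × 6.74256) = 8.665 + 0.0619224 = 8.72692 m along the plane.
The resultant acts 1.465 + 0.0619224 = 1.52692 m (along the plate) below the hinge at the top edge, so the moment about the hinge is M = F × 1.52692 = 423.12 × 1.52692 = 646.07 kN·m.

M ≈ 646.1 kN·m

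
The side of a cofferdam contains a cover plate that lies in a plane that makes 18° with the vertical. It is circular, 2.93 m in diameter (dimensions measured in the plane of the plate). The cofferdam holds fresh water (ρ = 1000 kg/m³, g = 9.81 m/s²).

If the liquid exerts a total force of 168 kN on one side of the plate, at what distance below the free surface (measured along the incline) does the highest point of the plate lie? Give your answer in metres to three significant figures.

y_top ≈ 1.21 m

γ = ρg = 1000 × 9.81 = 9810 N/m³ = 9.81 kN/m³.
A = π(1.465)² = 6.74256 m².
From F = γ·h_c·A, the centroid depth is h_c = 168/(9.81 × 6.74256) = 2.53989 m.
The plate makes 18° with the vertical, i.e. θ = 90° − 18° = 72° to the horizontal. Measuring y along the incline from the free-surface line, vertical depth h = y·sinθ with sinθ = 0.951057.
Along the incline, y_c = h_c/sinθ = 2.53989/0.951057 = 2.6706 m.
The centroid is at the centre, 1.465 m below the top of the plate, so the highest point sits at y_top = 2.6706 − 1.465 = 1.2056 m along the incline.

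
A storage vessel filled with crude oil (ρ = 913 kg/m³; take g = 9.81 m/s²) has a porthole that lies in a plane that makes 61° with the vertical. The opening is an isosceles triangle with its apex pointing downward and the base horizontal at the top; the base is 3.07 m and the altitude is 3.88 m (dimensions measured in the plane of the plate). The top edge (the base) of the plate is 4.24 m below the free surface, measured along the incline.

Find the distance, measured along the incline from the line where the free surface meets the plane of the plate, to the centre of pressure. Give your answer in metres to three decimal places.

γ = ρg = 913 × 9.81 / 1000 = 8.95653 kN/m³.
The plate makes 61° with the vertical, i.e. θ = 90° − 61° = 29° to the horizontal. Measuring y along the incline from the free-surface line, vertical depth h = y·sinθ with sinθ = 0.484810.
With the apex down, the centroid sits h/3 = 3.88/3 = 1.29333 m below the base (the top edge), so y_c = 4.24 + 1.29333 = 5.53333 m and h_c = 5.53333 × 0.484810 = 2.68261 m.
A = ½ × 3.07 × 3.88 = 5.9558 m².
Resultant F = γ·h_c·A = 8.95653 × 2.68261 × 5.9558 = 143.099 kN.
I_c = b·h³/36 = 3.07 × 3.88³/36 = 4.98117 m⁴.
Centre of pressure: y_p = y_c + I_c/(y_c·A) = 5.53333 + 4.98117/(5.53333 × 5.9558) = 5.53333 + 0.151149 = 5.68448 m along the plane.

y_p = 5.684 m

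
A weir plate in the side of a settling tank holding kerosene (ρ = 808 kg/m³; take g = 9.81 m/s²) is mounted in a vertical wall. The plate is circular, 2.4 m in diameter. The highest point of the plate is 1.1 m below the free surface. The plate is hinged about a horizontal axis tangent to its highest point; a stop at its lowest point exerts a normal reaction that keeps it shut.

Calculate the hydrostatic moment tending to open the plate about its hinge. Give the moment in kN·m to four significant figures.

γ = ρg = 808 × 9.81 / 1000 = 7.92648 kN/m³.
The centroid is at the centre, 1.2 m below the top of the plate, so the centroid depth is h_c = 1.1 + 1.2 = 2.3 m.
A = π(1.2)² = 4.52389 m².
Resultant F = γ·h_c·A = 7.92648 × 2.3 × 4.52389 = 82.4746 kN.
I_c = πr⁴/4 = π × 1.2⁴/4 = 1.6286 m⁴.
Centre of pressure: y_p = y_c + I_c/(y_c·A) = 2.3 + 1.6286/(2.3 × 4.52389) = 2.3 + 0.156522 = 2.45652 m along the plane.
The resultant acts 1.2 + 0.156522 = 1.35652 m (along the plate) below the hinge at the top edge, so the moment about the hinge is M = F × 1.35652 = 82.4746 × 1.35652 = 111.878 kN·m.

M ≈ 111.9 kN·m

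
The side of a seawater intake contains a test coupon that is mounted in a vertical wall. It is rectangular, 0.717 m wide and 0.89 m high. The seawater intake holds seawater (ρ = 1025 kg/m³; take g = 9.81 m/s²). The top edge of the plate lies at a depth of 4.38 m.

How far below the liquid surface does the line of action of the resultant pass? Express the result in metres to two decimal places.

γ = ρg = 1025 × 9.81 / 1000 = 10.05525 kN/m³.
The centroid lies 0.89/2 = 0.445 m below the top edge, so the centroid depth is h_c = 4.38 + 0.445 = 4.825 m.
A = 0.717 × 0.89 = 0.63813 m².
Resultant F = γ·h_c·A = 10.05525 × 4.825 × 0.63813 = 30.9599 kN.
I_c = b·h³/12 = 0.717 × 0.89³/12 = 0.0421219 m⁴.
Centre of pressure: y_p = y_c + I_c/(y_c·A) = 4.825 + 0.0421219/(4.825 × 0.63813) = 4.825 + 0.0136805 = 4.83868 m along the plane.

h_p = 4.84 m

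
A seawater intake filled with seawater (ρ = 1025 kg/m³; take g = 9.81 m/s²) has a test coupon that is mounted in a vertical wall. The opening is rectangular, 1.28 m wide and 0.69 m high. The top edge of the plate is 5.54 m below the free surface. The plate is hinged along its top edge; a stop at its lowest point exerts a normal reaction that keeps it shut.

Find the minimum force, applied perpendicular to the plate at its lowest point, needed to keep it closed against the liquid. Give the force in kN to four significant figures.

γ = ρg = 1025 × 9.81 / 1000 = 10.05525 kN/m³.
The centroid lies 0.69/2 = 0.345 m below the top edge, so the centroid depth is h_c = 5.54 + 0.345 = 5.885 m.
A = 1.28 × 0.69 = 0.8832 m².
Resultant F = γ·h_c·A = 10.05525 × 5.885 × 0.8832 = 52.2635 kN.
I_c = b·h³/12 = 1.28 × 0.69³/12 = 0.035041 m⁴.
Centre of pressure: y_p = y_c + I_c/(y_c·A) = 5.885 + 0.035041/(5.885 × 0.8832) = 5.885 + 0.00674172 = 5.89174 m along the plane.
The resultant acts 0.345 + 0.00674172 = 0.351742 m (along the plate) below the hinge at the top edge, so the moment about the hinge is M = F × 0.351742 = 52.2635 × 0.351742 = 18.3833 kN·m.
A normal force at the bottom, 0.69 m from the hinge, must supply this moment: P = 18.3833/0.69 = 26.6425 kN.

P ≈ 26.64 kN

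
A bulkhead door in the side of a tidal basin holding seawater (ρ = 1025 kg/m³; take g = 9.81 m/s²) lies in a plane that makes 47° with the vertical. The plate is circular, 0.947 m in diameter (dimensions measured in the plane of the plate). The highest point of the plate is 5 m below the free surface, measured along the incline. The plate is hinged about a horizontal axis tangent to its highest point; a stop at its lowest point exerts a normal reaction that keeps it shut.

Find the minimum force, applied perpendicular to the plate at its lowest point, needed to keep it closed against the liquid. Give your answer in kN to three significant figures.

γ = ρg = 1025 × 9.81 / 1000 = 10.05525 kN/m³.
The plate makes 47° with the vertical, i.e. θ = 90° − 47° = 43° to the horizontal. Measuring y along the incline from the free-surface line, vertical depth h = y·sinθ with sinθ = 0.681998.
The centroid is at the centre, 0.4735 m below the top of the plate, so y_c = 5 + 0.4735 = 5.4735 m and h_c = 5.4735 × 0.681998 = 3.73292 m.
A = π(0.4735)² = 0.704352 m².
Resultant F = γ·h_c·A = 10.05525 × 3.73292 × 0.704352 = 26.4382 kN.
I_c = πr⁴/4 = π × 0.4735⁴/4 = 0.0394793 m⁴.
Centre of pressure: y_p = y_c + I_c/(y_c·A) = 5.4735 + 0.0394793/(5.4735 × 0.704352) = 5.4735 + 0.0102403 = 5.48374 m along the plane.
The resultant acts 0.4735 + 0.0102403 = 0.48374 m (along the plate) below the hinge at the top edge, so the moment about the hinge is M = F × 0.48374 = 26.4382 × 0.48374 = 12.7892 kN·m.
A normal force at the bottom, 0.947 m from the hinge, must supply this moment: P = 12.7892/0.947 = 13.505 kN.

P ≈ 13.5 kN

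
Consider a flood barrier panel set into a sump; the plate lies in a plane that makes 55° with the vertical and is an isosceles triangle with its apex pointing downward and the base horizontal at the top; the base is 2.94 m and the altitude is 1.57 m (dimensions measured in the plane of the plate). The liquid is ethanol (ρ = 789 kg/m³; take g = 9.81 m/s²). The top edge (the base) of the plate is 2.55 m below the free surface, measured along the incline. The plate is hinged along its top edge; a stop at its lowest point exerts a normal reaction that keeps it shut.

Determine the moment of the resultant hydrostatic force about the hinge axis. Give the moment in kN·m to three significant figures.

M ≈ 17.9 kN·m

γ = ρg = 789 × 9.81 / 1000 = 7.74009 kN/m³.
The plate makes 55° with the vertical, i.e. θ = 90° − 55° = 35° to the horizontal. Measuring y along the incline from the free-surface line, vertical depth h = y·sinθ with sinθ = 0.573576.
With the apex down, the centroid sits h/3 = 1.57/3 = 0.523333 m below the base (the top edge), so y_c = 2.55 + 0.523333 = 3.07333 m and h_c = 3.07333 × 0.573576 = 1.76279 m.
A = ½ × 2.94 × 1.57 = 2.3079 m².
Resultant F = γ·h_c·A = 7.74009 × 1.76279 × 2.3079 = 31.4893 kN.
I_c = b·h³/36 = 2.94 × 1.57³/36 = 0.316041 m⁴.
Centre of pressure: y_p = y_c + I_c/(y_c·A) = 3.07333 + 0.316041/(3.07333 × 2.3079) = 3.07333 + 0.0445571 = 3.11789 m along the plane.
The resultant acts 0.523333 + 0.0445571 = 0.56789 m (along the plate) below the hinge at the top edge, so the moment about the hinge is M = F × 0.56789 = 31.4893 × 0.56789 = 17.8825 kN·m.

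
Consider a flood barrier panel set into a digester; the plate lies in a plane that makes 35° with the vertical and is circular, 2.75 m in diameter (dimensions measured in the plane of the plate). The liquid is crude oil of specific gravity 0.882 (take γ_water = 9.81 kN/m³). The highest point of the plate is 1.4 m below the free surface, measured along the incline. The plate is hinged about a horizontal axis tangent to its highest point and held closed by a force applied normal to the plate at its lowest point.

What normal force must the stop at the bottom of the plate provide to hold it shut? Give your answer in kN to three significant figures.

γ = 0.882 × 9.81 = 8.65242 kN/m³.
The plate makes 35° with the vertical, i.e. θ = 90° − 35° = 55° to the horizontal. Measuring y along the incline from the free-surface line, vertical depth h = y·sinθ with sinθ = 0.819152.
The centroid is at the centre, 1.375 m below the top of the plate, so y_c = 1.4 + 1.375 = 2.775 m and h_c = 2.775 × 0.819152 = 2.27315 m.
A = π(1.375)² = 5.93957 m².
Resultant F = γ·h_c·A = 8.65242 × 2.27315 × 5.93957 = 116.821 kN.
I_c = πr⁴/4 = π × 1.375⁴/4 = 2.80738 m⁴.
Centre of pressure: y_p = y_c + I_c/(y_c·A) = 2.775 + 2.80738/(2.775 × 5.93957) = 2.775 + 0.170327 = 2.94533 m along the plane.
The resultant acts 1.375 + 0.170327 = 1.54533 m (along the plate) below the hinge at the top edge, so the moment about the hinge is M = F × 1.54533 = 116.821 × 1.54533 = 180.527 kN·m.
A normal force at the bottom, 2.75 m from the hinge, must supply this moment: P = 180.527/2.75 = 65.6462 kN.

P ≈ 65.6 kN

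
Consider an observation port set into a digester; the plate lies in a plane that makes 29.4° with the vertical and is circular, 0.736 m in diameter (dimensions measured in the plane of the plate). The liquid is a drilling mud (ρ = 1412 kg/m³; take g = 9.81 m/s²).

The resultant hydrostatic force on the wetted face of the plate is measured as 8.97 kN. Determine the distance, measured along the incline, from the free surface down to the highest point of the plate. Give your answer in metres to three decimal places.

γ = ρg = 1412 × 9.81 / 1000 = 13.85172 kN/m³.
A = π(0.368)² = 0.425447 m².
From F = γ·h_c·A, the centroid depth is h_c = 8.97/(13.85172 × 0.425447) = 1.5221 m.
The plate makes 29.4° with the vertical, i.e. θ = 90° − 29.4° = 60.6° to the horizontal. Measuring y along the incline from the free-surface line, vertical depth h = y·sinθ with sinθ = 0.871214.
Along the incline, y_c = h_c/sinθ = 1.5221/0.871214 = 1.7471 m.
The centroid is at the centre, 0.368 m below the top of the plate, so the highest point sits at y_top = 1.7471 − 0.368 = 1.3791 m along the incline.

y_top ≈ 1.379 m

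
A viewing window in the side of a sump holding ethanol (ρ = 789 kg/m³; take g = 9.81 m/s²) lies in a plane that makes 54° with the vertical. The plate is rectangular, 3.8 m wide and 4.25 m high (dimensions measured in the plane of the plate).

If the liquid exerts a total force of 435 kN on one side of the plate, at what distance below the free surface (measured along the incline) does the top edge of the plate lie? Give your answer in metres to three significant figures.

γ = ρg = 789 × 9.81 / 1000 = 7.74009 kN/m³.
A = 3.8 × 4.25 = 16.15 m².
From F = γ·h_c·A, the centroid depth is h_c = 435/(7.74009 × 16.15) = 3.47993 m.
The plate makes 54° with the vertical, i.e. θ = 90° − 54° = 36° to the horizontal. Measuring y along the incline from the free-surface line, vertical depth h = y·sinθ with sinθ = 0.587785.
Along the incline, y_c = h_c/sinθ = 3.47993/0.587785 = 5.92041 m.
The centroid lies 4.25/2 = 2.125 m below the top edge, so the top edge sits at y_top = 5.92041 − 2.125 = 3.79541 m along the incline.

y_top ≈ 3.80 m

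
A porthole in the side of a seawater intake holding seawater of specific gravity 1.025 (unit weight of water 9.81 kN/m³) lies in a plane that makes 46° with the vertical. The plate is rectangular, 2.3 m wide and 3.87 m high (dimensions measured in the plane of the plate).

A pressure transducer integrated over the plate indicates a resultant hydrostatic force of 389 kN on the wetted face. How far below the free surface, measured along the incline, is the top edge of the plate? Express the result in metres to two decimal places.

y_top ≈ 4.32 m

γ = 1.025 × 9.81 = 10.05525 kN/m³.
A = 2.3 × 3.87 = 8.901 m².
From F = γ·h_c·A, the centroid depth is h_c = 389/(10.05525 × 8.901) = 4.34628 m.
The plate makes 46° with the vertical, i.e. θ = 90° − 46° = 44° to the horizontal. Measuring y along the incline from the free-surface line, vertical depth h = y·sinθ with sinθ = 0.694658.
Along the incline, y_c = h_c/sinθ = 4.34628/0.694658 = 6.25672 m.
The centroid lies 3.87/2 = 1.935 m below the top edge, so the top edge sits at y_top = 6.25672 − 1.935 = 4.32172 m along the incline.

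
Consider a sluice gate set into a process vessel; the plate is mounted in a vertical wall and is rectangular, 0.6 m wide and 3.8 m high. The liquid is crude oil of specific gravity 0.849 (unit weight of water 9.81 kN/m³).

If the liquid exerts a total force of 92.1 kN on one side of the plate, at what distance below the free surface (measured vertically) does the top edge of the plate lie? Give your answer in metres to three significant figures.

d_top ≈ 2.95 m

γ = 0.849 × 9.81 = 8.32869 kN/m³.
A = 0.6 × 3.8 = 2.28 m².
From F = γ·h_c·A, the centroid depth is h_c = 92.1/(8.32869 × 2.28) = 4.85007 m.
The centroid lies 3.8/2 = 1.9 m below the top edge, so the top edge sits at h_top = 4.85007 − 1.9 = 2.95007 m below the surface.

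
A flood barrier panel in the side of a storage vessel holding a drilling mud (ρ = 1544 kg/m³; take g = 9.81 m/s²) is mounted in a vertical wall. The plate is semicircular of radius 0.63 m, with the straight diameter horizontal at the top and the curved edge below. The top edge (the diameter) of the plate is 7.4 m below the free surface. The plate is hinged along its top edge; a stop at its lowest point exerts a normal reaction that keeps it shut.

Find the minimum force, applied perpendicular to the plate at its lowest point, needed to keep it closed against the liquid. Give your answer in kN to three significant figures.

γ = ρg = 1544 × 9.81 / 1000 = 15.14664 kN/m³.
The centroid of a semicircle lies 4r/(3π) = 0.26738 m from the diameter, here below the top edge, so the centroid depth is h_c = 7.4 + 0.26738 = 7.66738 m.
A = πr²/2 = π × 0.63²/2 = 0.623449 m².
Resultant F = γ·h_c·A = 15.14664 × 7.66738 × 0.623449 = 72.4043 kN.
I_c = (π/8 − 8/(9π))·r⁴ = 0.109757 × 0.63⁴ = 0.01729 m⁴.
Centre of pressure: y_p = y_c + I_c/(y_c·A) = 7.66738 + 0.01729/(7.66738 × 0.623449) = 7.66738 + 0.00361699 = 7.671 m along the plane.
The resultant acts 0.26738 + 0.00361699 = 0.270997 m (along the plate) below the hinge at the top edge, so the moment about the hinge is M = F × 0.270997 = 72.4043 × 0.270997 = 19.6213 kN·m.
A normal force at the bottom, 0.63 m from the hinge, must supply this moment: P = 19.6213/0.63 = 31.1449 kN.

P ≈ 31.1 kN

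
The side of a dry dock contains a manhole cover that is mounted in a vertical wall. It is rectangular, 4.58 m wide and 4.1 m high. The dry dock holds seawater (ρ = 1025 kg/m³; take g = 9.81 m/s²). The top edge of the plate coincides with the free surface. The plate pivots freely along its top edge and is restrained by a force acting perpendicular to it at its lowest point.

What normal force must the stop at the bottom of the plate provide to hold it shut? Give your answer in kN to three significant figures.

P ≈ 258 kN

γ = ρg = 1025 × 9.81 / 1000 = 10.05525 kN/m³.
The centroid lies 4.1/2 = 2.05 m below the top edge, so the centroid depth is h_c = 2.05 m.
A = 4.58 × 4.1 = 18.778 m².
Resultant F = γ·h_c·A = 10.05525 × 2.05 × 18.778 = 387.076 kN.
I_c = b·h³/12 = 4.58 × 4.1³/12 = 26.3048 m⁴.
Centre of pressure: y_p = y_c + I_c/(y_c·A) = 2.05 + 26.3048/(2.05 × 18.778) = 2.05 + 0.683332 = 2.73333 m along the plane.
The resultant acts 2.05 + 0.683332 = 2.73333 m (along the plate) below the hinge at the top edge, so the moment about the hinge is M = F × 2.73333 = 387.076 × 2.73333 = 1058.01 kN·m.
A normal force at the bottom, 4.1 m from the hinge, must supply this moment: P = 1058.01/4.1 = 258.051 kN.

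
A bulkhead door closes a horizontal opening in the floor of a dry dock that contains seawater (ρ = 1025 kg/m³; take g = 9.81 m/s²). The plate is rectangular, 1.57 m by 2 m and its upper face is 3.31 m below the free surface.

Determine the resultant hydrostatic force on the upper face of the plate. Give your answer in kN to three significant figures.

F ≈ 105 kN

γ = ρg = 1025 × 9.81 / 1000 = 10.05525 kN/m³.
The plate is horizontal, so pressure is uniform at p = γ·h = 10.05525 × 3.31 = 33.2829 kN/m².
A = 1.57 × 2 = 3.14 m².
F = p·A = 33.2829 × 3.14 = 104.508 kN.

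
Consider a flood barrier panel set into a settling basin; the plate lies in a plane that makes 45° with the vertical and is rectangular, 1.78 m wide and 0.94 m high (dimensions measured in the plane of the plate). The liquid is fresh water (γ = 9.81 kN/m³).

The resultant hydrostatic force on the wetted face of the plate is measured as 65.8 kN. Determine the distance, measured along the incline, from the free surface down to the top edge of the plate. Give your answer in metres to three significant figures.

y_top ≈ 5.20 m

γ = 9.81 kN/m³.
A = 1.78 × 0.94 = 1.6732 m².
From F = γ·h_c·A, the centroid depth is h_c = 65.8/(9.81 × 1.6732) = 4.00875 m.
The plate makes 45° with the vertical, i.e. θ = 90° − 45° = 45° to the horizontal. Measuring y along the incline from the free-surface line, vertical depth h = y·sinθ with sinθ = 0.707107.
Along the incline, y_c = h_c/sinθ = 4.00875/0.707107 = 5.66923 m.
The centroid lies 0.94/2 = 0.47 m below the top edge, so the top edge sits at y_top = 5.66923 − 0.47 = 5.19923 m along the incline.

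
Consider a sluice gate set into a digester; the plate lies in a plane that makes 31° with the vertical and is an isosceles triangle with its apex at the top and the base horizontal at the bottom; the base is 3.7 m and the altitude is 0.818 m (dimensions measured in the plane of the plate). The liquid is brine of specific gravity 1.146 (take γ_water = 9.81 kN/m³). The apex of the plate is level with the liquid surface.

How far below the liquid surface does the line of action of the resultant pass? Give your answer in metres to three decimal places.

γ = 1.146 × 9.81 = 11.24226 kN/m³.
The plate makes 31° with the vertical, i.e. θ = 90° − 31° = 59° to the horizontal. Measuring y along the incline from the free-surface line, vertical depth h = y·sinθ with sinθ = 0.857167.
With the apex up, the centroid sits 2h/3 = 2 × 0.818/3 = 0.545333 m below the apex, so y_c = 0.545333 m and h_c = 0.545333 × 0.857167 = 0.467441 m.
A = ½ × 3.7 × 0.818 = 1.5133 m².
Resultant F = γ·h_c·A = 11.24226 × 0.467441 × 1.5133 = 7.95253 kN.
I_c = b·h³/36 = 3.7 × 0.818³/36 = 0.0562547 m⁴.
Centre of pressure: y_p = y_c + I_c/(y_c·A) = 0.545333 + 0.0562547/(0.545333 × 1.5133) = 0.545333 + 0.0681667 = 0.6135 m along the plane.
Vertically, h_p = y_p·sinθ = 0.6135 × 0.857167 = 0.525872 m.

h_p = 0.526 m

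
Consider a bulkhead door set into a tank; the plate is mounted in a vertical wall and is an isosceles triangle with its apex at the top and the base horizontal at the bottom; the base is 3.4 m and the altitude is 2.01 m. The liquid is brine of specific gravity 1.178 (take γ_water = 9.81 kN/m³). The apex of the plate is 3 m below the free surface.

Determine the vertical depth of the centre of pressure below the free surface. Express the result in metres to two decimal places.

h_p = 4.39 m

γ = 1.178 × 9.81 = 11.55618 kN/m³.
With the apex up, the centroid sits 2h/3 = 2 × 2.01/3 = 1.34 m below the apex, so the centroid depth is h_c = 3 + 1.34 = 4.34 m.
A = ½ × 3.4 × 2.01 = 3.417 m².
Resultant F = γ·h_c·A = 11.55618 × 4.34 × 3.417 = 171.376 kN.
I_c = b·h³/36 = 3.4 × 2.01³/36 = 0.766946 m⁴.
Centre of pressure: y_p = y_c + I_c/(y_c·A) = 4.34 + 0.766946/(4.34 × 3.417) = 4.34 + 0.0517166 = 4.39172 m along the plane.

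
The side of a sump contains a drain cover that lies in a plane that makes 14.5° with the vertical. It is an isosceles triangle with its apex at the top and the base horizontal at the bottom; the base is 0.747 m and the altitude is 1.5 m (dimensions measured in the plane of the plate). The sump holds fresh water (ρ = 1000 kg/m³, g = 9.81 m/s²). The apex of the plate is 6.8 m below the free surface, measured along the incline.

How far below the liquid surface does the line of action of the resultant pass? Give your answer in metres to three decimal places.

γ = ρg = 1000 × 9.81 = 9810 N/m³ = 9.81 kN/m³.
The plate makes 14.5° with the vertical, i.e. θ = 90° − 14.5° = 75.5° to the horizontal. Measuring y along the incline from the free-surface line, vertical depth h = y·sinθ with sinθ = 0.968148.
With the apex up, the centroid sits 2h/3 = 2 × 1.5/3 = 1 m below the apex, so y_c = 6.8 + 1 = 7.8 m and h_c = 7.8 × 0.968148 = 7.55155 m.
A = ½ × 0.747 × 1.5 = 0.56025 m².
Resultant F = γ·h_c·A = 9.81 × 7.55155 × 0.56025 = 41.5037 kN.
I_c = b·h³/36 = 0.747 × 1.5³/36 = 0.0700313 m⁴.
Centre of pressure: y_p = y_c + I_c/(y_c·A) = 7.8 + 0.0700313/(7.8 × 0.56025) = 7.8 + 0.0160257 = 7.81603 m along the plane.
Vertically, h_p = y_p·sinθ = 7.81603 × 0.968148 = 7.56707 m.

h_p = 7.567 m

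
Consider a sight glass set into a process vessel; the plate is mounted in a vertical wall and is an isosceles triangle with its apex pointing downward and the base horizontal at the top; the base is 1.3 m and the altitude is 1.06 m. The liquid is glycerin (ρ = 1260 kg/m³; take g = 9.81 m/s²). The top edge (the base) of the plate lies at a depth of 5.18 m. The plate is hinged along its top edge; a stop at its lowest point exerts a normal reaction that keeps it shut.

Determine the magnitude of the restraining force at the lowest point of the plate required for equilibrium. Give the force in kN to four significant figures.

γ = ρg = 1260 × 9.81 / 1000 = 12.3606 kN/m³.
With the apex down, the centroid sits h/3 = 1.06/3 = 0.353333 m below the base (the top edge), so the centroid depth is h_c = 5.18 + 0.353333 = 5.53333 m.
A = ½ × 1.3 × 1.06 = 0.689 m².
Resultant F = γ·h_c·A = 12.3606 × 5.53333 × 0.689 = 47.1243 kN.
I_c = b·h³/36 = 1.3 × 1.06³/36 = 0.0430089 m⁴.
Centre of pressure: y_p = y_c + I_c/(y_c·A) = 5.53333 + 0.0430089/(5.53333 × 0.689) = 5.53333 + 0.0112811 = 5.54461 m along the plane.
The resultant acts 0.353333 + 0.0112811 = 0.364614 m (along the plate) below the hinge at the top edge, so the moment about the hinge is M = F × 0.364614 = 47.1243 × 0.364614 = 17.1822 kN·m.
A normal force at the bottom, 1.06 m from the hinge, must supply this moment: P = 17.1822/1.06 = 16.2096 kN.

P ≈ 16.21 kN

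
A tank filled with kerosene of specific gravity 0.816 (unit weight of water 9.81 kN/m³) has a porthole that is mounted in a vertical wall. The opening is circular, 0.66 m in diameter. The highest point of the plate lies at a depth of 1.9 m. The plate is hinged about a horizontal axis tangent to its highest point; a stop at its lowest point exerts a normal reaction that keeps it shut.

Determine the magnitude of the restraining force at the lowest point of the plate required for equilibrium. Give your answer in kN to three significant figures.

γ = 0.816 × 9.81 = 8.00496 kN/m³.
The centroid is at the centre, 0.33 m below the top of the plate, so the centroid depth is h_c = 1.9 + 0.33 = 2.23 m.
A = π(0.33)² = 0.342119 m².
Resultant F = γ·h_c·A = 8.00496 × 2.23 × 0.342119 = 6.10719 kN.
I_c = πr⁴/4 = π × 0.33⁴/4 = 0.0093142 m⁴.
Centre of pressure: y_p = y_c + I_c/(y_c·A) = 2.23 + 0.0093142/(2.23 × 0.342119) = 2.23 + 0.0122085 = 2.24221 m along the plane.
The resultant acts 0.33 + 0.0122085 = 0.342209 m (along the plate) below the hinge at the top edge, so the moment about the hinge is M = F × 0.342209 = 6.10719 × 0.342209 = 2.08994 kN·m.
A normal force at the bottom, 0.66 m from the hinge, must supply this moment: P = 2.08994/0.66 = 3.16658 kN.

P ≈ 3.17 kN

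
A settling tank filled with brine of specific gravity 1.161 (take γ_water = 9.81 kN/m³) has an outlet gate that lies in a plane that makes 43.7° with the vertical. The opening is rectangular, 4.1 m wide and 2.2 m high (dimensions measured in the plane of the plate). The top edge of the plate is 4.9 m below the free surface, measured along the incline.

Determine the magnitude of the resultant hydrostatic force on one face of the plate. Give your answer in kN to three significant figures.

F ≈ 446 kN

γ = 1.161 × 9.81 = 11.38941 kN/m³.
The plate makes 43.7° with the vertical, i.e. θ = 90° − 43.7° = 46.3° to the horizontal. Measuring y along the incline from the free-surface line, vertical depth h = y·sinθ with sinθ = 0.722967.
The centroid lies 2.2/2 = 1.1 m below the top edge, so y_c = 4.9 + 1.1 = 6 m and h_c = 6 × 0.722967 = 4.3378 m.
A = 4.1 × 2.2 = 9.02 m².
Resultant F = γ·h_c·A = 11.38941 × 4.3378 × 9.02 = 445.633 kN.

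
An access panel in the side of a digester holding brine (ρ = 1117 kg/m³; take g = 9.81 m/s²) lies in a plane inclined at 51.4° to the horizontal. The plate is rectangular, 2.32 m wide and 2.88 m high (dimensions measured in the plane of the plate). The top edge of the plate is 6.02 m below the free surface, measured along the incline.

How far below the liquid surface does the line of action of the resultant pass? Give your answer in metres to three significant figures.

h_p = 5.90 m

γ = ρg = 1117 × 9.81 / 1000 = 10.95777 kN/m³.
Let θ = 51.4° be the plate's angle to the horizontal; measure y along the incline from where the plane meets the free surface. Vertical depth h = y·sinθ with sinθ = 0.781520.
The centroid lies 2.88/2 = 1.44 m below the top edge, so y_c = 6.02 + 1.44 = 7.46 m and h_c = 7.46 × 0.781520 = 5.83014 m.
A = 2.32 × 2.88 = 6.6816 m².
Resultant F = γ·h_c·A = 10.95777 × 5.83014 × 6.6816 = 426.856 kN.
I_c = b·h³/12 = 2.32 × 2.88³/12 = 4.61832 m⁴.
Centre of pressure: y_p = y_c + I_c/(y_c·A) = 7.46 + 4.61832/(7.46 × 6.6816) = 7.46 + 0.0926541 = 7.55265 m along the plane.
Vertically, h_p = y_p·sinθ = 7.55265 × 0.781520 = 5.90255 m.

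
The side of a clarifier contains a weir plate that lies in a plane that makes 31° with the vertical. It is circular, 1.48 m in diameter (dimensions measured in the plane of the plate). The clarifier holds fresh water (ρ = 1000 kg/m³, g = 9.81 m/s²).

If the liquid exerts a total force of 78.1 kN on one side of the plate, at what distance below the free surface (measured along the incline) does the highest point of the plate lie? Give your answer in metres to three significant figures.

y_top ≈ 4.66 m

γ = ρg = 1000 × 9.81 = 9810 N/m³ = 9.81 kN/m³.
A = π(0.74)² = 1.72034 m².
From F = γ·h_c·A, the centroid depth is h_c = 78.1/(9.81 × 1.72034) = 4.62773 m.
The plate makes 31° with the vertical, i.e. θ = 90° − 31° = 59° to the horizontal. Measuring y along the incline from the free-surface line, vertical depth h = y·sinθ with sinθ = 0.857167.
Along the incline, y_c = h_c/sinθ = 4.62773/0.857167 = 5.39887 m.
The centroid is at the centre, 0.74 m below the top of the plate, so the highest point sits at y_top = 5.39887 − 0.74 = 4.65887 m along the incline.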